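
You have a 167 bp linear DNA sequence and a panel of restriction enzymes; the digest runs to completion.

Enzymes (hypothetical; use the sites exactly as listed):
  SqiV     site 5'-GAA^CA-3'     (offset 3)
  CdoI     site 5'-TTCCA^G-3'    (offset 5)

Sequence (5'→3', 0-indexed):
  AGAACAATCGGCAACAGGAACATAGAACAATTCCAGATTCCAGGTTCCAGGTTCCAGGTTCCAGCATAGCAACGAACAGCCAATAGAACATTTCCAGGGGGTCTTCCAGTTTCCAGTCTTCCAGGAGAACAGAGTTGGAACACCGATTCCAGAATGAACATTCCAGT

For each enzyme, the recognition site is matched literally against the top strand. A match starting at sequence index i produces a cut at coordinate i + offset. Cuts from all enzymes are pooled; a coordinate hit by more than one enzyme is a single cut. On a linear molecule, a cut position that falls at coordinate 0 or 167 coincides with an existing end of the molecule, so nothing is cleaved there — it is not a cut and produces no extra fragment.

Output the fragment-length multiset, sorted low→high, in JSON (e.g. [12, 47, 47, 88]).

[2,4,6,7,7,7,7,7,7,7,7,8,8,8,11,11,12,12,13,16]

Scan for sites:
  SqiV GAACA/3: at [1, 17, 24, 73, 85, 126, 137, 155] ⇒ [4, 20, 27, 76, 88, 129, 140, 158]
  CdoI TTCCAG/5: at [30, 37, 44, 51, 58, 91, 103, 110, 118, 146, 160] ⇒ [35, 42, 49, 56, 63, 96, 108, 115, 123, 151, 165]

All cut coordinates (distinct, sorted): [4, 20, 27, 35, 42, 49, 56, 63, 76, 88, 96, 108, 115, 123, 129, 140, 151, 158, 165]

Fragments:
  [0,4): 4 bp
  [4,20): 16 bp
  [20,27): 7 bp
  [27,35): 8 bp
  [35,42): 7 bp
  [42,49): 7 bp
  [49,56): 7 bp
  [56,63): 7 bp
  [63,76): 13 bp
  [76,88): 12 bp
  [88,96): 8 bp
  [96,108): 12 bp
  [108,115): 7 bp
  [115,123): 8 bp
  [123,129): 6 bp
  [129,140): 11 bp
  [140,151): 11 bp
  [151,158): 7 bp
  [158,165): 7 bp
  [165,167): 2 bp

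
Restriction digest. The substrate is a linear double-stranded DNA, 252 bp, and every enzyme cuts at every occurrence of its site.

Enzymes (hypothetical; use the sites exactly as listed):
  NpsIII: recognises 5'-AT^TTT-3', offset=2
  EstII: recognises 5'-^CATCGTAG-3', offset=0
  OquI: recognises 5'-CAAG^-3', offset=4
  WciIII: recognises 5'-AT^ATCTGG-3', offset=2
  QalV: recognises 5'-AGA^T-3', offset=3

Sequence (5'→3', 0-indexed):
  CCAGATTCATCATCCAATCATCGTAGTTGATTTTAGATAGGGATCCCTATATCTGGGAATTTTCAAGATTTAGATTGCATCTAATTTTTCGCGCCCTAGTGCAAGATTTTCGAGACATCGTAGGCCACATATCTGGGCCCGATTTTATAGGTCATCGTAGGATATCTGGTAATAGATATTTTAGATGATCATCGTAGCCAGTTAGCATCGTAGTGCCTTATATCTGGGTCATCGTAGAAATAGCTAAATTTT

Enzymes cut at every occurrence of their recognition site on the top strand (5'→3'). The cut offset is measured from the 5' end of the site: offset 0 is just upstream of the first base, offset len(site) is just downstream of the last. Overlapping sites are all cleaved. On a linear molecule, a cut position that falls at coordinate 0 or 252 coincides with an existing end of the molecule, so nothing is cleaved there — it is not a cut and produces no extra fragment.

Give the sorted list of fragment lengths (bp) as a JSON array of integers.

[1,1,1,3,3,4,5,6,6,6,7,8,8,9,10,11,11,13,13,13,13,13,15,16,16,20,20]

Scan for sites:
  NpsIII (ATTTT, off=2): starts [29, 58, 83, 105, 141, 177, 247] → cuts [31, 60, 85, 107, 143, 179, 249]
  EstII (CATCGTAG, off=0): starts [18, 115, 152, 189, 205, 229] → cuts [18, 115, 152, 189, 205, 229]
  OquI (CAAG, off=4): starts [63, 101] → cuts [67, 105]
  WciIII (ATATCTGG, off=2): starts [48, 128, 161, 219] → cuts [50, 130, 163, 221]
  QalV (AGAT, off=3): starts [2, 34, 65, 71, 103, 173, 182] → cuts [5, 37, 68, 74, 106, 176, 185]

All cut coordinates (distinct, sorted): [5, 18, 31, 37, 50, 60, 67, 68, 74, 85, 105, 106, 107, 115, 130, 143, 152, 163, 176, 179, 185, 189, 205, 221, 229, 249]

Fragments:
  [0,5): 5 bp
  [5,18): 13 bp
  [18,31): 13 bp
  [31,37): 6 bp
  [37,50): 13 bp
  [50,60): 10 bp
  [60,67): 7 bp
  [67,68): 1 bp
  [68,74): 6 bp
  [74,85): 11 bp
  [85,105): 20 bp
  [105,106): 1 bp
  [106,107): 1 bp
  [107,115): 8 bp
  [115,130): 15 bp
  [130,143): 13 bp
  [143,152): 9 bp
  [152,163): 11 bp
  [163,176): 13 bp
  [176,179): 3 bp
  [179,185): 6 bp
  [185,189): 4 bp
  [189,205): 16 bp
  [205,221): 16 bp
  [221,229): 8 bp
  [229,249): 20 bp
  [249,252): 3 bp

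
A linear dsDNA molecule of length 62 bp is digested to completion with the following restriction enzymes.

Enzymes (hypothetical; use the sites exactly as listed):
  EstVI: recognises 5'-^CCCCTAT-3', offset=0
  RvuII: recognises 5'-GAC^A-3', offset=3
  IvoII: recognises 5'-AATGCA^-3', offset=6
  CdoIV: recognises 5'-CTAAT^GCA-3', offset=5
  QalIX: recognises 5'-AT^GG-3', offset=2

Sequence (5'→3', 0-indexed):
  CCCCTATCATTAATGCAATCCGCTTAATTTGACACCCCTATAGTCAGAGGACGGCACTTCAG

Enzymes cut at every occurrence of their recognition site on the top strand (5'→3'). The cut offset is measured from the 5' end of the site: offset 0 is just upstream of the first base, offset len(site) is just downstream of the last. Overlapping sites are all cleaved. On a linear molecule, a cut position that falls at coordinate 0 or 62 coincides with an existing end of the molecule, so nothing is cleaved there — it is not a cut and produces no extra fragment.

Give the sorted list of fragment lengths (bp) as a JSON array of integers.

Site scan:
  EstVI (CCCCTAT, off=0): starts [0, 34] → cuts [34] (position 0 is a terminus of the linear molecule — no cut)
  RvuII (GACA, off=3): starts [30] → cuts [33]
  IvoII (AATGCA, off=6): starts [11] → cuts [17]
  CdoIV (CTAATGCA, off=5): no sites
  QalIX (ATGG, off=2): no sites

Pooled cuts: [17, 33, 34]

Fragment lengths:
  [0,17): 17 bp
  [17,33): 16 bp
  [33,34): 1 bp
  [34,62): 28 bp

[1,16,17,28]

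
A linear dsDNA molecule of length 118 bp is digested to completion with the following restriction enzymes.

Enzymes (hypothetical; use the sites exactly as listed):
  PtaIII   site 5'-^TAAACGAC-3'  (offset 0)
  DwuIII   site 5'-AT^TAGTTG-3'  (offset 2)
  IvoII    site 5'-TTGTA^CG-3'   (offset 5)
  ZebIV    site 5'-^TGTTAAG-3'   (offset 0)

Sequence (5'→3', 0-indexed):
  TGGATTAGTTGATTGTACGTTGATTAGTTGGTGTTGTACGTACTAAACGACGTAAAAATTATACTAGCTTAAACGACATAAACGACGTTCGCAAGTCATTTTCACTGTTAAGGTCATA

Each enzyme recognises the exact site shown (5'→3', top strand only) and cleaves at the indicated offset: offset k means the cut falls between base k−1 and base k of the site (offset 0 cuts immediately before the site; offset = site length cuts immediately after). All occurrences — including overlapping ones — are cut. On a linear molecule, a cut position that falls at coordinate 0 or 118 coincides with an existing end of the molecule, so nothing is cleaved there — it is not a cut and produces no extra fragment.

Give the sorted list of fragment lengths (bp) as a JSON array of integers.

[5,5,7,9,12,13,14,26,27]

Site scan:
  PtaIII TAAACGAC/0: at [43, 69, 78] ⇒ [43, 69, 78]
  DwuIII ATTAGTTG/2: at [3, 22] ⇒ [5, 24]
  IvoII TTGTACG/5: at [12, 33] ⇒ [17, 38]
  ZebIV TGTTAAG/0: at [105] ⇒ [105]

Pooled cuts: [5, 17, 24, 38, 43, 69, 78, 105]

Fragments:
  [0,5): 5 bp
  [5,17): 12 bp
  [17,24): 7 bp
  [24,38): 14 bp
  [38,43): 5 bp
  [43,69): 26 bp
  [69,78): 9 bp
  [78,105): 27 bp
  [105,118): 13 bp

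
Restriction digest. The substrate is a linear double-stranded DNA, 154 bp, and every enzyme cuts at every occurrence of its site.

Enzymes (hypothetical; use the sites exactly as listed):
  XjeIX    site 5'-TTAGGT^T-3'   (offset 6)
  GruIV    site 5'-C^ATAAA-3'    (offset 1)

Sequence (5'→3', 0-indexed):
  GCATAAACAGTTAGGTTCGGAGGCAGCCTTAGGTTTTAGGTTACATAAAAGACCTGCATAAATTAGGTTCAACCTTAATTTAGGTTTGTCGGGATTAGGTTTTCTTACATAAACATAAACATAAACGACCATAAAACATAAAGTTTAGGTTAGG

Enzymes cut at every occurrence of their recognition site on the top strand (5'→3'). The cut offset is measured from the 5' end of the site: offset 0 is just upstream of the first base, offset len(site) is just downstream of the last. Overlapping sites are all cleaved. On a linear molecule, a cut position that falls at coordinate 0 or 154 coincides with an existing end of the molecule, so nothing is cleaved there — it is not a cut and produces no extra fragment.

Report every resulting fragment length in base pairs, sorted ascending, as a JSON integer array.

[2,3,4,6,6,7,7,8,10,11,13,13,14,15,17,18]

Per-enzyme occurrences:
  XjeIX (TTAGGTT, off=6): starts [10, 28, 35, 62, 79, 94, 144] → cuts [16, 34, 41, 68, 85, 100, 150]
  GruIV (CATAAA, off=1): starts [1, 43, 56, 107, 113, 119, 129, 136] → cuts [2, 44, 57, 108, 114, 120, 130, 137]

Pooled cuts: [2, 16, 34, 41, 44, 57, 68, 85, 100, 108, 114, 120, 130, 137, 150]

Fragment lengths:
  [0,2): 2 bp
  [2,16): 14 bp
  [16,34): 18 bp
  [34,41): 7 bp
  [41,44): 3 bp
  [44,57): 13 bp
  [57,68): 11 bp
  [68,85): 17 bp
  [85,100): 15 bp
  [100,108): 8 bp
  [108,114): 6 bp
  [114,120): 6 bp
  [120,130): 10 bp
  [130,137): 7 bp
  [137,150): 13 bp
  [150,154): 4 bp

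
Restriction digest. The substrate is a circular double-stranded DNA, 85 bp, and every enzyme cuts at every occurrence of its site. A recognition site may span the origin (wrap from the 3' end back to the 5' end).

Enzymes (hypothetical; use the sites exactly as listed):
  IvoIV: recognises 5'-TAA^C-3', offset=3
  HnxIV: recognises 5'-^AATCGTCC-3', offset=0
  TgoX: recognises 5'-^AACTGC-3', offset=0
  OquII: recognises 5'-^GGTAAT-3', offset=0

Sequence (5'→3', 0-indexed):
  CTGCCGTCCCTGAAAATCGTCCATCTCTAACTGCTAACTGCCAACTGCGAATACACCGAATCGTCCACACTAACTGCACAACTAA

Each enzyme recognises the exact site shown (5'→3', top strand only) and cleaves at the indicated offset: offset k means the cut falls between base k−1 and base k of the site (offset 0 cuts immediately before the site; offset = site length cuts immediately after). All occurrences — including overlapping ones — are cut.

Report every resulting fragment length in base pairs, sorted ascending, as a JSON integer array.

Scan for sites:
  IvoIV (TAAC, off=3): starts [27, 34, 70, 82] → cuts [0, 30, 37, 73]
  HnxIV (AATCGTCC, off=0): starts [14, 58] → cuts [14, 58]
  TgoX (AACTGC, off=0): starts [28, 35, 42, 71, 83] → cuts [28, 35, 42, 71, 83]
  OquII (GGTAAT, off=0): no sites

Pooled cuts: [0, 14, 28, 30, 35, 37, 42, 58, 71, 73, 83]

Fragment lengths:
  0→14: 14 bp
  14→28: 14 bp
  28→30: 2 bp
  30→35: 5 bp
  35→37: 2 bp
  37→42: 5 bp
  42→58: 16 bp
  58→71: 13 bp
  71→73: 2 bp
  73→83: 10 bp
  83→0 (wrap): 85-83+0 = 2 bp

[2,2,2,2,5,5,10,13,14,14,16]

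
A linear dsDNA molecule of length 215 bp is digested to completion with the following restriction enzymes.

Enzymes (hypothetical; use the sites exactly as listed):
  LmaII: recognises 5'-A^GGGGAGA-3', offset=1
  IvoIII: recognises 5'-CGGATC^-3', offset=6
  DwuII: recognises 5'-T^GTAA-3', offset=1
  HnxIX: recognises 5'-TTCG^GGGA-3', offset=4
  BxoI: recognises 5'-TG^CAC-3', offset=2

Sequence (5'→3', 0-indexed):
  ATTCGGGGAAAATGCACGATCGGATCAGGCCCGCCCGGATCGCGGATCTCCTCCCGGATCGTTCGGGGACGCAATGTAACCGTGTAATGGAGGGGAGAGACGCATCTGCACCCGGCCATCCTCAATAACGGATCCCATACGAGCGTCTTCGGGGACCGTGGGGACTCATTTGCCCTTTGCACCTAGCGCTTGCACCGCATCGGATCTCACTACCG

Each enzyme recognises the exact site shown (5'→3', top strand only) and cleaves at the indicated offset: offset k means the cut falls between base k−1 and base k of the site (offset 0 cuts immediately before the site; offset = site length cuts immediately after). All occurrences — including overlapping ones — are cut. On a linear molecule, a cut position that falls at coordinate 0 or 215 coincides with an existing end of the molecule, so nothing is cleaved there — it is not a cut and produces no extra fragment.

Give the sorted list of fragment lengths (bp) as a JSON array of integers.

Site scan:
  LmaII AGGGGAGA/1: at [90] ⇒ [91]
  IvoIII CGGATC/6: at [20, 35, 42, 54, 128, 200] ⇒ [26, 41, 48, 60, 134, 206]
  DwuII TGTAA/1: at [74, 82] ⇒ [75, 83]
  HnxIX TTCGGGGA/4: at [1, 61, 147] ⇒ [5, 65, 151]
  BxoI TGCAC/2: at [12, 106, 177, 190] ⇒ [14, 108, 179, 192]

Pooled cuts: [5, 14, 26, 41, 48, 60, 65, 75, 83, 91, 108, 134, 151, 179, 192, 206]

Fragment lengths:
  [0,5): 5 bp
  [5,14): 9 bp
  [14,26): 12 bp
  [26,41): 15 bp
  [41,48): 7 bp
  [48,60): 12 bp
  [60,65): 5 bp
  [65,75): 10 bp
  [75,83): 8 bp
  [83,91): 8 bp
  [91,108): 17 bp
  [108,134): 26 bp
  [134,151): 17 bp
  [151,179): 28 bp
  [179,192): 13 bp
  [192,206): 14 bp
  [206,215): 9 bp

[5,5,7,8,8,9,9,10,12,12,13,14,15,17,17,26,28]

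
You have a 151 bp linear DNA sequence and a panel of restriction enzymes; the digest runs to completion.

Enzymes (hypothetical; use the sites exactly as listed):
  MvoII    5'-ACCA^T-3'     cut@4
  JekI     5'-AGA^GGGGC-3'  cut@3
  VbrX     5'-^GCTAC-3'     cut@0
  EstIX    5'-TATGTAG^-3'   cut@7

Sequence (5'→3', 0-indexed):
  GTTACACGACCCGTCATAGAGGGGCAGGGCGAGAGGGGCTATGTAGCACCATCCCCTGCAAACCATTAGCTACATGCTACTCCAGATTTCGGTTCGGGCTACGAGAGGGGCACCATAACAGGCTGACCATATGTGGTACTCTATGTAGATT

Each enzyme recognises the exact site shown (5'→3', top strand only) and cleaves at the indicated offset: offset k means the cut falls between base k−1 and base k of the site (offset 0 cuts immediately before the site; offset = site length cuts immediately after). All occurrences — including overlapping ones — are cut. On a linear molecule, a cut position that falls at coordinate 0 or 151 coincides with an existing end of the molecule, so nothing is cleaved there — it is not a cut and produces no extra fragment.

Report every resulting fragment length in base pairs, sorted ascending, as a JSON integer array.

Per-enzyme occurrences:
  MvoII ACCAT/4: at [47, 61, 111, 125] ⇒ [51, 65, 115, 129]
  JekI AGAGGGGC/3: at [17, 31, 103] ⇒ [20, 34, 106]
  VbrX GCTAC/0: at [68, 75, 97] ⇒ [68, 75, 97]
  EstIX TATGTAG/7: at [39, 141] ⇒ [46, 148]

All cut coordinates (distinct, sorted): [20, 34, 46, 51, 65, 68, 75, 97, 106, 115, 129, 148]

Fragment lengths:
  [0,20): 20 bp
  [20,34): 14 bp
  [34,46): 12 bp
  [46,51): 5 bp
  [51,65): 14 bp
  [65,68): 3 bp
  [68,75): 7 bp
  [75,97): 22 bp
  [97,106): 9 bp
  [106,115): 9 bp
  [115,129): 14 bp
  [129,148): 19 bp
  [148,151): 3 bp

[3,3,5,7,9,9,12,14,14,14,19,20,22]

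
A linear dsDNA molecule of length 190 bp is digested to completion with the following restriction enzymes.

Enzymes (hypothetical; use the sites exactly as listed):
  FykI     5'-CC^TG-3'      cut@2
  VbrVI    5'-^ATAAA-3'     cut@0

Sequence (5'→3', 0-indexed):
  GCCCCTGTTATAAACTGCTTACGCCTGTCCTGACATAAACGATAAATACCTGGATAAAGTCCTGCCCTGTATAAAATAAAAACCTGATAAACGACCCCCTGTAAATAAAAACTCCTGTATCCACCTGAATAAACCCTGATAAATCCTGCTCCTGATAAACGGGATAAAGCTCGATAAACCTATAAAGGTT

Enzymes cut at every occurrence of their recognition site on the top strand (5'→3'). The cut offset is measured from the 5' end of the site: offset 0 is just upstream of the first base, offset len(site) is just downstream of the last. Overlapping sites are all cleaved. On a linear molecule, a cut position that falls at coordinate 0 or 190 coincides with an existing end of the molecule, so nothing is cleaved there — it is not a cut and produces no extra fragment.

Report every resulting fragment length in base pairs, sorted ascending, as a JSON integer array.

[2,2,2,3,3,3,4,4,5,5,5,5,5,6,7,8,8,8,9,9,9,9,9,10,10,11,13,16]

Site scan:
  FykI CCTG/2: at [3, 23, 28, 48, 60, 65, 82, 97, 113, 123, 134, 144, 150] ⇒ [5, 25, 30, 50, 62, 67, 84, 99, 115, 125, 136, 146, 152]
  VbrVI ATAAA/0: at [9, 34, 41, 53, 70, 75, 86, 104, 128, 138, 154, 163, 173, 181] ⇒ [9, 34, 41, 53, 70, 75, 86, 104, 128, 138, 154, 163, 173, 181]

Pooled cuts: [5, 9, 25, 30, 34, 41, 50, 53, 62, 67, 70, 75, 84, 86, 99, 104, 115, 125, 128, 136, 138, 146, 152, 154, 163, 173, 181]

Fragments:
  [0,5): 5 bp
  [5,9): 4 bp
  [9,25): 16 bp
  [25,30): 5 bp
  [30,34): 4 bp
  [34,41): 7 bp
  [41,50): 9 bp
  [50,53): 3 bp
  [53,62): 9 bp
  [62,67): 5 bp
  [67,70): 3 bp
  [70,75): 5 bp
  [75,84): 9 bp
  [84,86): 2 bp
  [86,99): 13 bp
  [99,104): 5 bp
  [104,115): 11 bp
  [115,125): 10 bp
  [125,128): 3 bp
  [128,136): 8 bp
  [136,138): 2 bp
  [138,146): 8 bp
  [146,152): 6 bp
  [152,154): 2 bp
  [154,163): 9 bp
  [163,173): 10 bp
  [173,181): 8 bp
  [181,190): 9 bp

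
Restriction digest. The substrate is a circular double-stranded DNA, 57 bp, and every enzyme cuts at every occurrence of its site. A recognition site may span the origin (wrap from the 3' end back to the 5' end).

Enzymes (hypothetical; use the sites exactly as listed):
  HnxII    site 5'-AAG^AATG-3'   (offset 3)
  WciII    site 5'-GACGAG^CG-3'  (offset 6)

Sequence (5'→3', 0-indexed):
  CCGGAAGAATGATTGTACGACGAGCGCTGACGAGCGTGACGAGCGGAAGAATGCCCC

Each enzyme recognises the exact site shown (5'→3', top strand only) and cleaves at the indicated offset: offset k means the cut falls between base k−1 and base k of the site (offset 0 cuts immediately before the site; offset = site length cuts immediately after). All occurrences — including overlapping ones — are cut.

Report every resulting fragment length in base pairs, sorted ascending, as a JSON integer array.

[6,9,10,15,17]

Site scan:
  HnxII AAGAATG/3: at [4, 46] ⇒ [7, 49]
  WciII GACGAGCG/6: at [18, 28, 37] ⇒ [24, 34, 43]

Pooled cuts: [7, 24, 34, 43, 49]

Fragment lengths:
  7→24: 17 bp
  24→34: 10 bp
  34→43: 9 bp
  43→49: 6 bp
  49→7 (wrap): 57-49+7 = 15 bp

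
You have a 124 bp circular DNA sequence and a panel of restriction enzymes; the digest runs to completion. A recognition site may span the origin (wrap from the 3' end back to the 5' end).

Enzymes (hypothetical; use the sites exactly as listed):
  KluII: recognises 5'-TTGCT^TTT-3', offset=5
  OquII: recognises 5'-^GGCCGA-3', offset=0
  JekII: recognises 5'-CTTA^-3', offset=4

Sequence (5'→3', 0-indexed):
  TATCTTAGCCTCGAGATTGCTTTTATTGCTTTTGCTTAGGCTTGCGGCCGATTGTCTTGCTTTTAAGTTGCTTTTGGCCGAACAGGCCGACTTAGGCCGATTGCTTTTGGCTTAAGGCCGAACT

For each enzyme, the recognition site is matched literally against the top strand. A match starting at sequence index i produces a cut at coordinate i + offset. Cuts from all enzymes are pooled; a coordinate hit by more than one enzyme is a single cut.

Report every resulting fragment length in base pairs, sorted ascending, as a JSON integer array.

Per-enzyme occurrences:
  KluII TTGCTTTT/5: at [16, 25, 56, 67, 100] ⇒ [21, 30, 61, 72, 105]
  OquII GGCCGA/0: at [45, 75, 84, 94, 115] ⇒ [45, 75, 84, 94, 115]
  JekII CTTA/4: at [3, 34, 90, 110, 122] ⇒ [2, 7, 38, 94, 114]

Pooled cuts: [2, 7, 21, 30, 38, 45, 61, 72, 75, 84, 94, 105, 114, 115]

Fragments:
  2→7: 5 bp
  7→21: 14 bp
  21→30: 9 bp
  30→38: 8 bp
  38→45: 7 bp
  45→61: 16 bp
  61→72: 11 bp
  72→75: 3 bp
  75→84: 9 bp
  84→94: 10 bp
  94→105: 11 bp
  105→114: 9 bp
  114→115: 1 bp
  115→2 (wrap): 124-115+2 = 11 bp

[1,3,5,7,8,9,9,9,10,11,11,11,14,16]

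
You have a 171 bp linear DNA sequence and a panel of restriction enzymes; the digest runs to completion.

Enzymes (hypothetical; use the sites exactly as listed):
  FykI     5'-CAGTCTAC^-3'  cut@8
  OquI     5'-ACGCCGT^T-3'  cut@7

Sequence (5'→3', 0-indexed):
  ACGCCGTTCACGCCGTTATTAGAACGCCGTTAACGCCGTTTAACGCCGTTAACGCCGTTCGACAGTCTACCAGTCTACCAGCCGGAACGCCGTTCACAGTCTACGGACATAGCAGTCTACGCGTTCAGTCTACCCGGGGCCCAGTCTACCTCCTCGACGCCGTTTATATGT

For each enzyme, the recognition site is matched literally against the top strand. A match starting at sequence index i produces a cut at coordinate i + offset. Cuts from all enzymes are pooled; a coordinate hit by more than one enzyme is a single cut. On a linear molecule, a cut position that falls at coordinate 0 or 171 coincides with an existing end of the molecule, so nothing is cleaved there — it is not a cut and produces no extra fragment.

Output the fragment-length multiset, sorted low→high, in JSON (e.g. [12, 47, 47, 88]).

Scan for sites:
  FykI (CAGTCTAC, off=8): starts [62, 70, 96, 112, 125, 141] → cuts [70, 78, 104, 120, 133, 149]
  OquI (ACGCCGTT, off=7): starts [0, 9, 23, 32, 42, 51, 86, 156] → cuts [7, 16, 30, 39, 49, 58, 93, 163]

All cut coordinates (distinct, sorted): [7, 16, 30, 39, 49, 58, 70, 78, 93, 104, 120, 133, 149, 163]

Fragment lengths:
  [0,7): 7 bp
  [7,16): 9 bp
  [16,30): 14 bp
  [30,39): 9 bp
  [39,49): 10 bp
  [49,58): 9 bp
  [58,70): 12 bp
  [70,78): 8 bp
  [78,93): 15 bp
  [93,104): 11 bp
  [104,120): 16 bp
  [120,133): 13 bp
  [133,149): 16 bp
  [149,163): 14 bp
  [163,171): 8 bp

[7,8,8,9,9,9,10,11,12,13,14,14,15,16,16]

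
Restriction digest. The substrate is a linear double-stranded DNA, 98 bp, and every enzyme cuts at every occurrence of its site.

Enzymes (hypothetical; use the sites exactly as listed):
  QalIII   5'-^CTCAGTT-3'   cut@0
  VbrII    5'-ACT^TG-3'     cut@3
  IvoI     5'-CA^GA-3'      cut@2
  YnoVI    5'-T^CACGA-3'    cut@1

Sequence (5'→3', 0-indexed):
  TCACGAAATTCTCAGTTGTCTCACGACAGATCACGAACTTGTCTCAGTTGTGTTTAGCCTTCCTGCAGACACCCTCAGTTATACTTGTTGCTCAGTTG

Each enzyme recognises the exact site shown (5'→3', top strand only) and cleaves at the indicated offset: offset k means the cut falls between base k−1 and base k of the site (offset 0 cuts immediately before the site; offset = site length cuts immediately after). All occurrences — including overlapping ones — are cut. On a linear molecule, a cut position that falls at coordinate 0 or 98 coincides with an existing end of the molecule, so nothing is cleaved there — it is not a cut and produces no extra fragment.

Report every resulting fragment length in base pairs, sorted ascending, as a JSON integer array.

[1,3,3,5,6,7,8,8,9,11,12,25]

Scan for sites:
  QalIII (CTCAGTT, off=0): starts [10, 42, 73, 90] → cuts [10, 42, 73, 90]
  VbrII (ACTTG, off=3): starts [36, 82] → cuts [39, 85]
  IvoI (CAGA, off=2): starts [26, 65] → cuts [28, 67]
  YnoVI (TCACGA, off=1): starts [0, 20, 30] → cuts [1, 21, 31]

Pooled cuts: [1, 10, 21, 28, 31, 39, 42, 67, 73, 85, 90]

Fragment lengths:
  [0,1): 1 bp
  [1,10): 9 bp
  [10,21): 11 bp
  [21,28): 7 bp
  [28,31): 3 bp
  [31,39): 8 bp
  [39,42): 3 bp
  [42,67): 25 bp
  [67,73): 6 bp
  [73,85): 12 bp
  [85,90): 5 bp
  [90,98): 8 bp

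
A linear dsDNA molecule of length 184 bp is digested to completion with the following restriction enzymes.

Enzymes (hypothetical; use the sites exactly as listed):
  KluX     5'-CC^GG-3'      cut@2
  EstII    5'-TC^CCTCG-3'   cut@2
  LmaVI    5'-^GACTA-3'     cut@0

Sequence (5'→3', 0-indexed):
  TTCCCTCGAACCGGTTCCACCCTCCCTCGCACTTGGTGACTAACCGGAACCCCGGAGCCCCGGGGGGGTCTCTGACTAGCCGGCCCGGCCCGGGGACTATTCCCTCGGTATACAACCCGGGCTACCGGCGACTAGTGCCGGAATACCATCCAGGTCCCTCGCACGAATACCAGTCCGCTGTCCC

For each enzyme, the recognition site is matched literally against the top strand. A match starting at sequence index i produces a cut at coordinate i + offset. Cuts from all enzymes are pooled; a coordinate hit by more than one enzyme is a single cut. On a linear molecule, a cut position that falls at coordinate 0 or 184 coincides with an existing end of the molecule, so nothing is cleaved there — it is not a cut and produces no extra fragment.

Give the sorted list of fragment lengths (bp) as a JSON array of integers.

[3,3,3,5,5,8,8,8,8,8,8,9,10,12,12,13,16,17,28]

Per-enzyme occurrences:
  KluX CCGG/2: at [10, 43, 51, 59, 79, 84, 89, 116, 124, 137] ⇒ [12, 45, 53, 61, 81, 86, 91, 118, 126, 139]
  EstII TCCCTCG/2: at [1, 22, 100, 154] ⇒ [3, 24, 102, 156]
  LmaVI GACTA/0: at [37, 73, 94, 129] ⇒ [37, 73, 94, 129]

All cut coordinates (distinct, sorted): [3, 12, 24, 37, 45, 53, 61, 73, 81, 86, 91, 94, 102, 118, 126, 129, 139, 156]

Fragments:
  [0,3): 3 bp
  [3,12): 9 bp
  [12,24): 12 bp
  [24,37): 13 bp
  [37,45): 8 bp
  [45,53): 8 bp
  [53,61): 8 bp
  [61,73): 12 bp
  [73,81): 8 bp
  [81,86): 5 bp
  [86,91): 5 bp
  [91,94): 3 bp
  [94,102): 8 bp
  [102,118): 16 bp
  [118,126): 8 bp
  [126,129): 3 bp
  [129,139): 10 bp
  [139,156): 17 bp
  [156,184): 28 bp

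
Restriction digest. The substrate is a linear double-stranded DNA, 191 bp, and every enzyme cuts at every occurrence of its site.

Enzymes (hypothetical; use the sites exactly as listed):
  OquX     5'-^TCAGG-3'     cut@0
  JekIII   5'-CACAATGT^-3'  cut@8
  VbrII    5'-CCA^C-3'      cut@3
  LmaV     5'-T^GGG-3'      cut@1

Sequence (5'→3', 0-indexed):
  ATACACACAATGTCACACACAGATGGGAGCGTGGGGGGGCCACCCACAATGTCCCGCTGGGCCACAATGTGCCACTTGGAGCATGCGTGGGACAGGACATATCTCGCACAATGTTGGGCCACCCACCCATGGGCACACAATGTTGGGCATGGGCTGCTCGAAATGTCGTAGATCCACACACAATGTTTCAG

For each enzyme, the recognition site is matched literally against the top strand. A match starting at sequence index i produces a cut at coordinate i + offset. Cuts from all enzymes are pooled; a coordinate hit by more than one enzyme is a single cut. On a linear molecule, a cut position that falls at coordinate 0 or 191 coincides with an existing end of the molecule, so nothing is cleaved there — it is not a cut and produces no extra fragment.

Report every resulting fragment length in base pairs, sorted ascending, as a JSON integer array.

[1,1,4,4,4,5,5,6,6,6,6,6,6,8,10,10,11,13,13,14,26,26]

Scan for sites:
  OquX (TCAGG, off=0): no sites
  JekIII (CACAATGT, off=8): starts [5, 44, 62, 106, 135, 178] → cuts [13, 52, 70, 114, 143, 186]
  VbrII (CCAC, off=3): starts [39, 43, 61, 71, 118, 122, 173] → cuts [42, 46, 64, 74, 121, 125, 176]
  LmaV (TGGG, off=1): starts [23, 31, 57, 87, 114, 129, 143, 149] → cuts [24, 32, 58, 88, 115, 130, 144, 150]

Pooled cuts: [13, 24, 32, 42, 46, 52, 58, 64, 70, 74, 88, 114, 115, 121, 125, 130, 143, 144, 150, 176, 186]

Fragments:
  [0,13): 13 bp
  [13,24): 11 bp
  [24,32): 8 bp
  [32,42): 10 bp
  [42,46): 4 bp
  [46,52): 6 bp
  [52,58): 6 bp
  [58,64): 6 bp
  [64,70): 6 bp
  [70,74): 4 bp
  [74,88): 14 bp
  [88,114): 26 bp
  [114,115): 1 bp
  [115,121): 6 bp
  [121,125): 4 bp
  [125,130): 5 bp
  [130,143): 13 bp
  [143,144): 1 bp
  [144,150): 6 bp
  [150,176): 26 bp
  [176,186): 10 bp
  [186,191): 5 bp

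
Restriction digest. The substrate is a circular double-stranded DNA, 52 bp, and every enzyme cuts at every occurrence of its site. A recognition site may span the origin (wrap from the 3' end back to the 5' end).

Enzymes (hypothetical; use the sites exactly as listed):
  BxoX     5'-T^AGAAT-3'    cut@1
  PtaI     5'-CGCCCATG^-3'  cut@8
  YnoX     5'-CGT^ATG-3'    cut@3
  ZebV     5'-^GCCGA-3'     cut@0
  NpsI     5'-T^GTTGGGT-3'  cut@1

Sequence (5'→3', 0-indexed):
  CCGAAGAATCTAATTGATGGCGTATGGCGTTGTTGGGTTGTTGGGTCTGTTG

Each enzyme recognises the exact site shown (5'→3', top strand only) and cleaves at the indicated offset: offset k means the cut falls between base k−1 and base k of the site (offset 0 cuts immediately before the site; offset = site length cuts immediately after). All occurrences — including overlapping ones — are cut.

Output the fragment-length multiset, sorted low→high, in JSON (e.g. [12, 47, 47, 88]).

[8,8,12,24]

Site scan:
  BxoX (TAGAAT, off=1): no sites
  PtaI (CGCCCATG, off=8): no sites
  YnoX (CGTATG, off=3): starts [20] → cuts [23]
  ZebV (GCCGA, off=0): starts [51] → cuts [51]
  NpsI (TGTTGGGT, off=1): starts [30, 38] → cuts [31, 39]

Pooled cuts: [23, 31, 39, 51]

Fragment lengths:
  23→31: 8 bp
  31→39: 8 bp
  39→51: 12 bp
  51→23 (wrap): 52-51+23 = 24 bp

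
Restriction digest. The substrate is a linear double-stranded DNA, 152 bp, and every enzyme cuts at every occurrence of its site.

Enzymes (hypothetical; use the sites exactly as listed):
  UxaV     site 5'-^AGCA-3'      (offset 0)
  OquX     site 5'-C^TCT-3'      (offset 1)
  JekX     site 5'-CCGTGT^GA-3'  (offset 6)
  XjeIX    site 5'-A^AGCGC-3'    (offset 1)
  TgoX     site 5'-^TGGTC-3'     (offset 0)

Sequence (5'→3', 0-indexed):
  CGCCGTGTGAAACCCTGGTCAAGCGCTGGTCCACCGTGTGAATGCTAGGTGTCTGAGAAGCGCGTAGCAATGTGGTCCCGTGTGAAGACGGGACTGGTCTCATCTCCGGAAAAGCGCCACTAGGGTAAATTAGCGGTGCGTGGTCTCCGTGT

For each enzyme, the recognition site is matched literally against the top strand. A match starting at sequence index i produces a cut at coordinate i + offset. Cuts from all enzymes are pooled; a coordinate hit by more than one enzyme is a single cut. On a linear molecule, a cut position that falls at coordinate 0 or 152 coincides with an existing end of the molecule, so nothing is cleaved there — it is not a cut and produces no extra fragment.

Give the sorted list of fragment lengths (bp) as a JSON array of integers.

Site scan:
  UxaV AGCA/0: at [65] ⇒ [65]
  OquX (CTCT, off=1): no sites
  JekX CCGTGTGA/6: at [2, 33, 77] ⇒ [8, 39, 83]
  XjeIX AAGCGC/1: at [20, 57, 111] ⇒ [21, 58, 112]
  TgoX TGGTC/0: at [15, 26, 72, 94, 140] ⇒ [15, 26, 72, 94, 140]

Pooled cuts: [8, 15, 21, 26, 39, 58, 65, 72, 83, 94, 112, 140]

Fragment lengths:
  [0,8): 8 bp
  [8,15): 7 bp
  [15,21): 6 bp
  [21,26): 5 bp
  [26,39): 13 bp
  [39,58): 19 bp
  [58,65): 7 bp
  [65,72): 7 bp
  [72,83): 11 bp
  [83,94): 11 bp
  [94,112): 18 bp
  [112,140): 28 bp
  [140,152): 12 bp

[5,6,7,7,7,8,11,11,12,13,18,19,28]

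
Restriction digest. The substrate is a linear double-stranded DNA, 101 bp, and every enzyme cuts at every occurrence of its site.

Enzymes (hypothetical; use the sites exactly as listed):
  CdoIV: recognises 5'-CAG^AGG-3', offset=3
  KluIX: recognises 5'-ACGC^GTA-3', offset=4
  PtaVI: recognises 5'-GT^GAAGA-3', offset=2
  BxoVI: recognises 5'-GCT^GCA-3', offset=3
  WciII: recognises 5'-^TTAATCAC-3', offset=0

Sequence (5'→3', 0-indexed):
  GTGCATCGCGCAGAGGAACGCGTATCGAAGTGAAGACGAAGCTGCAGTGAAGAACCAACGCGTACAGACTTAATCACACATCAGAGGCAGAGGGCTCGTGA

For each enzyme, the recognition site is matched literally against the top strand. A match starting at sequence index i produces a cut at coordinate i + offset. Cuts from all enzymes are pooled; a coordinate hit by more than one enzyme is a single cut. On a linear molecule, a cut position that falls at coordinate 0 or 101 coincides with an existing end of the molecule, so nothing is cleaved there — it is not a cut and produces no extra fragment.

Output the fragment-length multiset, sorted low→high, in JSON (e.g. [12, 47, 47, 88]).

Scan for sites:
  CdoIV CAGAGG/3: at [10, 81, 87] ⇒ [13, 84, 90]
  KluIX ACGCGTA/4: at [17, 57] ⇒ [21, 61]
  PtaVI GTGAAGA/2: at [29, 46] ⇒ [31, 48]
  BxoVI GCTGCA/3: at [40] ⇒ [43]
  WciII TTAATCAC/0: at [69] ⇒ [69]

Pooled cuts: [13, 21, 31, 43, 48, 61, 69, 84, 90]

Fragment lengths:
  [0,13): 13 bp
  [13,21): 8 bp
  [21,31): 10 bp
  [31,43): 12 bp
  [43,48): 5 bp
  [48,61): 13 bp
  [61,69): 8 bp
  [69,84): 15 bp
  [84,90): 6 bp
  [90,101): 11 bp

[5,6,8,8,10,11,12,13,13,15]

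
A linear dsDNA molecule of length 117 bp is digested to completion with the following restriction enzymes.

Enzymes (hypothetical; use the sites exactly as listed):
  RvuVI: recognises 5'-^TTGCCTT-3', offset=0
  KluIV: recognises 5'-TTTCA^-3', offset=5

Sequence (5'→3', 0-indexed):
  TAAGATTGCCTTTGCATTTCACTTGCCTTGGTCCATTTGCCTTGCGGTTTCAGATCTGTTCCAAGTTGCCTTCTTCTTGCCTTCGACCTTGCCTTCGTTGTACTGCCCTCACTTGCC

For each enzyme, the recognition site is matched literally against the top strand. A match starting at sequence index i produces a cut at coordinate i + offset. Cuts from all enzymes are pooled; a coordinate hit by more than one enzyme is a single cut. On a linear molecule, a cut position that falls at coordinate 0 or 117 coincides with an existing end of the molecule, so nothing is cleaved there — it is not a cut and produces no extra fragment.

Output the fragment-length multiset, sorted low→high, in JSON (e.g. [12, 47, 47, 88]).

[1,5,11,12,13,14,16,16,29]

Site scan:
  RvuVI (TTGCCTT, off=0): starts [5, 22, 36, 65, 76, 88] → cuts [5, 22, 36, 65, 76, 88]
  KluIV (TTTCA, off=5): starts [16, 47] → cuts [21, 52]

Pooled cuts: [5, 21, 22, 36, 52, 65, 76, 88]

Fragment lengths:
  [0,5): 5 bp
  [5,21): 16 bp
  [21,22): 1 bp
  [22,36): 14 bp
  [36,52): 16 bp
  [52,65): 13 bp
  [65,76): 11 bp
  [76,88): 12 bp
  [88,117): 29 bp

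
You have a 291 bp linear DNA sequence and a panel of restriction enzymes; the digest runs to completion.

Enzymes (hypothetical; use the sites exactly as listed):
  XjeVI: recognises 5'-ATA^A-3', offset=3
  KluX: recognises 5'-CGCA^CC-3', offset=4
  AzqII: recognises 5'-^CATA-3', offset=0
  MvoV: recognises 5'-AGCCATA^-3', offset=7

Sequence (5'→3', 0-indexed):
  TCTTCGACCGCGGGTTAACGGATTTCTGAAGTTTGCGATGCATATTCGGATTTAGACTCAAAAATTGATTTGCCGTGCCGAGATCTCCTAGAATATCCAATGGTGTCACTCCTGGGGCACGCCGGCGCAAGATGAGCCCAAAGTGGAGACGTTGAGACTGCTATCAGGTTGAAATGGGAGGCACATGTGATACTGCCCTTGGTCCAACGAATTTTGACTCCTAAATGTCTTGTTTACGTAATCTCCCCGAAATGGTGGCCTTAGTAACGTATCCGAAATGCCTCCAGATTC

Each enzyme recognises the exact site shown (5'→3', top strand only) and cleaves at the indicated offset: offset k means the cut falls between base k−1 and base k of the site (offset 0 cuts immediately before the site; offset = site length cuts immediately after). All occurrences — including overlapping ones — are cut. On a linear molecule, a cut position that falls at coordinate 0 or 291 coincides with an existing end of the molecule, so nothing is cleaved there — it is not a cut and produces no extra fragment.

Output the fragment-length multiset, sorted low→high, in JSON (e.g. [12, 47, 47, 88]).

Site scan:
  XjeVI (ATAA, off=3): no sites
  KluX (CGCACC, off=4): no sites
  AzqII CATA/0: at [40] ⇒ [40]
  MvoV (AGCCATA, off=7): no sites

All cut coordinates (distinct, sorted): [40]

Fragment lengths:
  [0,40): 40 bp
  [40,291): 251 bp

[40,251]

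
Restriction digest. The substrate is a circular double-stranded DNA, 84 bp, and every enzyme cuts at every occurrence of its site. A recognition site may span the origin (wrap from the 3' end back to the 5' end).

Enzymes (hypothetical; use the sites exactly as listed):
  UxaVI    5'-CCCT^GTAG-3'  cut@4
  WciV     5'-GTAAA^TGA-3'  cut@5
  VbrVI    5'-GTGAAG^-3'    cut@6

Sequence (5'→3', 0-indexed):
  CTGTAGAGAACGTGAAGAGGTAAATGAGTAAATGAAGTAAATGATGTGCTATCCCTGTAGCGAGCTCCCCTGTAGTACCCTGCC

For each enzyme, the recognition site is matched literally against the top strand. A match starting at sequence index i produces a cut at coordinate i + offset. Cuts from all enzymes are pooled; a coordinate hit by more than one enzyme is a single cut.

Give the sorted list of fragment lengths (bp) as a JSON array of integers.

Per-enzyme occurrences:
  UxaVI (CCCTGTAG, off=4): starts [52, 67, 82] → cuts [2, 56, 71]
  WciV (GTAAATGA, off=5): starts [19, 27, 36] → cuts [24, 32, 41]
  VbrVI (GTGAAG, off=6): starts [11] → cuts [17]

Pooled cuts: [2, 17, 24, 32, 41, 56, 71]

Fragment lengths:
  2→17: 15 bp
  17→24: 7 bp
  24→32: 8 bp
  32→41: 9 bp
  41→56: 15 bp
  56→71: 15 bp
  71→2 (wrap): 84-71+2 = 15 bp

[7,8,9,15,15,15,15]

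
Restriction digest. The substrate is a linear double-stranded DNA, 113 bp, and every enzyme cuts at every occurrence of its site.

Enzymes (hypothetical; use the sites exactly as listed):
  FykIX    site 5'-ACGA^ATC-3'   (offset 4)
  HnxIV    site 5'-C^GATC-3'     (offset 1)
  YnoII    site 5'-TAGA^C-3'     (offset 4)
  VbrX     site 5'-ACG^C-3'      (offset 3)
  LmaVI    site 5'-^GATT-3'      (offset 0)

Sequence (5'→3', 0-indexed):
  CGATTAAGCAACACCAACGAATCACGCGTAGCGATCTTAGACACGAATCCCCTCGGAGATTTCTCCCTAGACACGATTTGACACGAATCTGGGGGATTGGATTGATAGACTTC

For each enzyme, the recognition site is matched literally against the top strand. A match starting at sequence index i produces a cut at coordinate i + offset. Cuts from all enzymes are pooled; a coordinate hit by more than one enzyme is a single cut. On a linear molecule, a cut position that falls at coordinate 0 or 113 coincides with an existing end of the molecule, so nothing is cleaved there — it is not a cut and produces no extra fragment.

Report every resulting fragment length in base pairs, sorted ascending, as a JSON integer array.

[1,3,4,5,5,6,6,8,9,10,11,12,14,19]

Per-enzyme occurrences:
  FykIX (ACGAATC, off=4): starts [16, 42, 82] → cuts [20, 46, 86]
  HnxIV (CGATC, off=1): starts [31] → cuts [32]
  YnoII (TAGAC, off=4): starts [37, 67, 105] → cuts [41, 71, 109]
  VbrX (ACGC, off=3): starts [23] → cuts [26]
  LmaVI (GATT, off=0): starts [1, 57, 74, 94, 99] → cuts [1, 57, 74, 94, 99]

Pooled cuts: [1, 20, 26, 32, 41, 46, 57, 71, 74, 86, 94, 99, 109]

Fragment lengths:
  [0,1): 1 bp
  [1,20): 19 bp
  [20,26): 6 bp
  [26,32): 6 bp
  [32,41): 9 bp
  [41,46): 5 bp
  [46,57): 11 bp
  [57,71): 14 bp
  [71,74): 3 bp
  [74,86): 12 bp
  [86,94): 8 bp
  [94,99): 5 bp
  [99,109): 10 bp
  [109,113): 4 bp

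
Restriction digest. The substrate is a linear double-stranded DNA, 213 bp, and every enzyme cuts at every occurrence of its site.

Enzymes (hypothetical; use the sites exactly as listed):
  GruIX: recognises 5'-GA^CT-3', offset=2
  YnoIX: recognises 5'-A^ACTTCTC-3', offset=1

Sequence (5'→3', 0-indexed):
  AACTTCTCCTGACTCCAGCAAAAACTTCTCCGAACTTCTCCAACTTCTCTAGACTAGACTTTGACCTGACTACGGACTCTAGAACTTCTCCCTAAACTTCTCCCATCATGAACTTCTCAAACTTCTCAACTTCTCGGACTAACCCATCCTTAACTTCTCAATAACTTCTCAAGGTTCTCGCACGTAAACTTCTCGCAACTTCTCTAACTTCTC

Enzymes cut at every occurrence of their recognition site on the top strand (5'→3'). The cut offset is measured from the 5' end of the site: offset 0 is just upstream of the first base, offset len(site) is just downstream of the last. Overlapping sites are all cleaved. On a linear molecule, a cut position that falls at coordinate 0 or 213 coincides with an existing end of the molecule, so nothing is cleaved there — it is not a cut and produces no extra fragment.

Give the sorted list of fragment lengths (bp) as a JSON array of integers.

[1,5,7,7,7,8,9,9,9,10,10,10,11,11,11,11,11,12,14,16,24]

Scan for sites:
  GruIX GACT/2: at [10, 51, 56, 67, 74, 136] ⇒ [12, 53, 58, 69, 76, 138]
  YnoIX AACTTCTC/1: at [0, 22, 32, 41, 82, 94, 110, 119, 127, 151, 162, 186, 196, 205] ⇒ [1, 23, 33, 42, 83, 95, 111, 120, 128, 152, 163, 187, 197, 206]

Pooled cuts: [1, 12, 23, 33, 42, 53, 58, 69, 76, 83, 95, 111, 120, 128, 138, 152, 163, 187, 197, 206]

Fragment lengths:
  [0,1): 1 bp
  [1,12): 11 bp
  [12,23): 11 bp
  [23,33): 10 bp
  [33,42): 9 bp
  [42,53): 11 bp
  [53,58): 5 bp
  [58,69): 11 bp
  [69,76): 7 bp
  [76,83): 7 bp
  [83,95): 12 bp
  [95,111): 16 bp
  [111,120): 9 bp
  [120,128): 8 bp
  [128,138): 10 bp
  [138,152): 14 bp
  [152,163): 11 bp
  [163,187): 24 bp
  [187,197): 10 bp
  [197,206): 9 bp
  [206,213): 7 bp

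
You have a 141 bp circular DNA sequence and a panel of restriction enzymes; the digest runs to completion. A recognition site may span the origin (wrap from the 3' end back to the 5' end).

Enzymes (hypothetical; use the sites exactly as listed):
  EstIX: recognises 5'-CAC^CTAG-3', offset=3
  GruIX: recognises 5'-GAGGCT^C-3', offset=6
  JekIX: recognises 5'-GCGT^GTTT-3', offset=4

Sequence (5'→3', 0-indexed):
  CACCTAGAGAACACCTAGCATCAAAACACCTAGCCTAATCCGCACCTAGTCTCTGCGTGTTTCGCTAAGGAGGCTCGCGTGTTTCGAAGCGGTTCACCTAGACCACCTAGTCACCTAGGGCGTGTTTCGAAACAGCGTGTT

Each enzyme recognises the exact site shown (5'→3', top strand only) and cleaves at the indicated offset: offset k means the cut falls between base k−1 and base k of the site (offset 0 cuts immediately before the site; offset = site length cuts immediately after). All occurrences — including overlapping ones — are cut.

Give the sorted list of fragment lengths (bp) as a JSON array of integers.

[5,8,9,9,11,13,15,16,17,17,21]

Per-enzyme occurrences:
  EstIX CACCTAG/3: at [0, 11, 26, 42, 94, 103, 111] ⇒ [3, 14, 29, 45, 97, 106, 114]
  GruIX GAGGCTC/6: at [69] ⇒ [75]
  JekIX GCGTGTTT/4: at [54, 76, 119] ⇒ [58, 80, 123]

All cut coordinates (distinct, sorted): [3, 14, 29, 45, 58, 75, 80, 97, 106, 114, 123]

Fragments:
  3→14: 11 bp
  14→29: 15 bp
  29→45: 16 bp
  45→58: 13 bp
  58→75: 17 bp
  75→80: 5 bp
  80→97: 17 bp
  97→106: 9 bp
  106→114: 8 bp
  114→123: 9 bp
  123→3 (wrap): 141-123+3 = 21 bp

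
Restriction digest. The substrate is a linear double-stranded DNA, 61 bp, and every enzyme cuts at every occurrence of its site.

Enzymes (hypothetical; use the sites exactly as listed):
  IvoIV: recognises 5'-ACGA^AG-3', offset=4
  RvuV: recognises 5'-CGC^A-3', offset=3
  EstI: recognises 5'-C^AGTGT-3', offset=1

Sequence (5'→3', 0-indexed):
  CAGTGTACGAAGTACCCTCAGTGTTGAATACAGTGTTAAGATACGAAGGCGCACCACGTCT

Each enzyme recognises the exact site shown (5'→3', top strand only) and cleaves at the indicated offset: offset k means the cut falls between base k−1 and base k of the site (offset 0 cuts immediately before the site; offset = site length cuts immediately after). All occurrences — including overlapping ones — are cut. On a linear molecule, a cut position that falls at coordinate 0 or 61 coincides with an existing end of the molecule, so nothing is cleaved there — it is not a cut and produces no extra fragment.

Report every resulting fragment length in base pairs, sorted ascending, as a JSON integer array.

Scan for sites:
  IvoIV ACGAAG/4: at [6, 42] ⇒ [10, 46]
  RvuV CGCA/3: at [49] ⇒ [52]
  EstI CAGTGT/1: at [0, 18, 30] ⇒ [1, 19, 31]

Pooled cuts: [1, 10, 19, 31, 46, 52]

Fragment lengths:
  [0,1): 1 bp
  [1,10): 9 bp
  [10,19): 9 bp
  [19,31): 12 bp
  [31,46): 15 bp
  [46,52): 6 bp
  [52,61): 9 bp

[1,6,9,9,9,12,15]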